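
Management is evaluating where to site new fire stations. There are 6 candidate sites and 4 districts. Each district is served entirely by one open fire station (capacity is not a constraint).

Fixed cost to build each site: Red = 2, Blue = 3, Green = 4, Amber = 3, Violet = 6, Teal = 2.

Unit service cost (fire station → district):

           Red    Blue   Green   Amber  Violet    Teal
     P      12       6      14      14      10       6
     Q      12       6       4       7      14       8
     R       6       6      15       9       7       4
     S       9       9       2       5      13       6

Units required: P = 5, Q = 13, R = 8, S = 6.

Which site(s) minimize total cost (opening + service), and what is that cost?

For any fixed open set, each district goes to its cheapest open site; total = fixed + service.
{Green, Teal}: P→Teal 6·5=30, Q→Green 4·13=52, R→Teal 4·8=32, S→Green 2·6=12. Service 126; fixed 6; total 132.
{Red, Green, Teal}: service 126 + fixed 8 = 134
{Blue, Green, Teal}: service 126 + fixed 9 = 135
{Red, Blue, Green, Amber, Violet, Teal}: P→Blue 6·5=30, Q→Green 4·13=52, R→Teal 4·8=32, S→Green 2·6=12. Service 126; fixed 20; total 146.
No other subset beats 132.

Open Green and Teal; minimum total cost 132.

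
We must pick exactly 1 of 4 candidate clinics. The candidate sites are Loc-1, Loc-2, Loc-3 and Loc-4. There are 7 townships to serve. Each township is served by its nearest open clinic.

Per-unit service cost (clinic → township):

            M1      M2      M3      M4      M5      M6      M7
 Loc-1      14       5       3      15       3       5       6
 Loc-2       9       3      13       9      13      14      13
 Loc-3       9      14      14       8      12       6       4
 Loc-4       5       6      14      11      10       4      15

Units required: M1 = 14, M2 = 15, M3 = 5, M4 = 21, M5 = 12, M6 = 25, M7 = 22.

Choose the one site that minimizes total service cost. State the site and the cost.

Choose Loc-1 only; total service cost 894.

With exactly 1 open, each township uses its cheapest among the chosen.
{Loc-1}: M1→Loc-1 14·14=196, M2→Loc-1 5·15=75, M3→Loc-1 3·5=15, M4→Loc-1 15·21=315, M5→Loc-1 3·12=36, M6→Loc-1 5·25=125, M7→Loc-1 6·22=132. Service cost 894.
{Loc-3}: service cost 956
{Loc-4}: service cost 1011
Among all 4 size-1 choices, {Loc-1} is lowest.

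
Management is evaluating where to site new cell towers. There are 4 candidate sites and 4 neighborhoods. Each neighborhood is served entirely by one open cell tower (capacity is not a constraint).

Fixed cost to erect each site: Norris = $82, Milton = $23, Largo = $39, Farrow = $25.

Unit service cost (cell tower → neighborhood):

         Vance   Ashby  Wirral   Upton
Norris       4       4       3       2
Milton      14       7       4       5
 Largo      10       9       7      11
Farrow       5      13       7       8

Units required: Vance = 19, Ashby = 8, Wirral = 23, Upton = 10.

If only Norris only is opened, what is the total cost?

Each neighborhood is assigned to its cheapest site among the open ones.
{Norris}: Vance→Norris 4·19=76, Ashby→Norris 4·8=32, Wirral→Norris 3·23=69, Upton→Norris 2·10=20. Service 197; fixed 82; total 279.

Total cost: 279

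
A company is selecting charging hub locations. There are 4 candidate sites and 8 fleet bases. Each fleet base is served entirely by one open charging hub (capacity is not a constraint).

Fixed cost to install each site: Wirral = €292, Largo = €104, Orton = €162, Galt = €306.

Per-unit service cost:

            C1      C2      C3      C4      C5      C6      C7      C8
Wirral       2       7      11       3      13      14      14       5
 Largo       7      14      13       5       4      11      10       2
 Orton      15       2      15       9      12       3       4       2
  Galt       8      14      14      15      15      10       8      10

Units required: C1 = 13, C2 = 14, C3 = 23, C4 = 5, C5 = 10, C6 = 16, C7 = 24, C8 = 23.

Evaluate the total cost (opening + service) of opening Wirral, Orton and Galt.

Total cost: 1392

Each fleet base is assigned to its cheapest site among the open ones.
{Wirral, Orton, Galt}: C1→Wirral 2·13=26, C2→Orton 2·14=28, C3→Wirral 11·23=253, C4→Wirral 3·5=15, C5→Orton 12·10=120, C6→Orton 3·16=48, C7→Orton 4·24=96, C8→Orton 2·23=46. Service 632; fixed 760; total 1392.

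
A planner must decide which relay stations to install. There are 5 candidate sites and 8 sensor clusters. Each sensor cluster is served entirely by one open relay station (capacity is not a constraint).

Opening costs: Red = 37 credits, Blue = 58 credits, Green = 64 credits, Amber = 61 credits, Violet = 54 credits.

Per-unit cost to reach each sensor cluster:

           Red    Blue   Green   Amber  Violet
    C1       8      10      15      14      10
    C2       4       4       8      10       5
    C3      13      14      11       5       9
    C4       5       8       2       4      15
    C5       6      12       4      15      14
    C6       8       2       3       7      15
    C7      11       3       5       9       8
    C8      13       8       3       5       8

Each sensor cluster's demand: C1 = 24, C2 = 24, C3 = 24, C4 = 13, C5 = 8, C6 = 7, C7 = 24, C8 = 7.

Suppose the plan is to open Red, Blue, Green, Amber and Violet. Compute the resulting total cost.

Each sensor cluster is assigned to its cheapest site among the open ones.
{Red, Blue, Green, Amber, Violet}: C1→Red 8·24=192, C2→Red 4·24=96, C3→Amber 5·24=120, C4→Green 2·13=26, C5→Green 4·8=32, C6→Blue 2·7=14, C7→Blue 3·24=72, C8→Green 3·7=21. Service 573; fixed 274; total 847.

Total cost: 847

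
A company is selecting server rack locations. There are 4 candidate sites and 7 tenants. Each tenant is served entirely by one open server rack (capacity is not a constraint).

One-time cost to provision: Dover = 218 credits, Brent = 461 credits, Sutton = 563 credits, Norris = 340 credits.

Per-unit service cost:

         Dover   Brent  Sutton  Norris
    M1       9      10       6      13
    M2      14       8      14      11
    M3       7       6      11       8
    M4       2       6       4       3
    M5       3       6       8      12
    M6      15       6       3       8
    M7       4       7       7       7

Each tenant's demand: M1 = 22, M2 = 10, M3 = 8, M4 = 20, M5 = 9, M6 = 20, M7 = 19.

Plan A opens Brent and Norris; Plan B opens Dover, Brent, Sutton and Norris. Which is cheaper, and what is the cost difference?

Plan A is cheaper by 529.

Plan A: {Brent, Norris}: M1→Brent 10·22=220, M2→Brent 8·10=80, M3→Brent 6·8=48, M4→Norris 3·20=60, M5→Brent 6·9=54, M6→Brent 6·20=120, M7→Brent 7·19=133. Service 715; fixed 801; total 1516.
Plan B: {Dover, Brent, Sutton, Norris}: M1→Sutton 6·22=132, M2→Brent 8·10=80, M3→Brent 6·8=48, M4→Dover 2·20=40, M5→Dover 3·9=27, M6→Sutton 3·20=60, M7→Dover 4·19=76. Service 463; fixed 1582; total 2045.
Difference: |1516 − 2045| = 529.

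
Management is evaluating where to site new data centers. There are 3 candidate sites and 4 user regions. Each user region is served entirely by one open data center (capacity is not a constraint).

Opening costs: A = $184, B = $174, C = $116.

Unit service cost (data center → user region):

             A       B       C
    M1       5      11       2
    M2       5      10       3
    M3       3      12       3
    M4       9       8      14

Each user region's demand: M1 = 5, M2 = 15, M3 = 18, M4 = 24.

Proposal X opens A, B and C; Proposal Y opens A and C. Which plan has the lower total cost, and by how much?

Proposal Y is cheaper by 150.

Proposal X: {A, B, C}: M1→C 2·5=10, M2→C 3·15=45, M3→A 3·18=54, M4→B 8·24=192. Service 301; fixed 474; total 775.
Proposal Y: {A, C}: M1→C 2·5=10, M2→C 3·15=45, M3→A 3·18=54, M4→A 9·24=216. Service 325; fixed 300; total 625.
Difference: |775 − 625| = 150.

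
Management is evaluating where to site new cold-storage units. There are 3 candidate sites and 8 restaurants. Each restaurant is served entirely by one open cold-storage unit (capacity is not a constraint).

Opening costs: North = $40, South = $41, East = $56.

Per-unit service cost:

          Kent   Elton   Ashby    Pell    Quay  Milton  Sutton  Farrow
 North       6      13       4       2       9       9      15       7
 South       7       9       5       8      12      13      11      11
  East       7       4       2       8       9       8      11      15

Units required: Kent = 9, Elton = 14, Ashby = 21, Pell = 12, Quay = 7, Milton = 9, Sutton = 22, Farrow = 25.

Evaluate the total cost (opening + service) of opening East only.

Each restaurant is assigned to its cheapest site among the open ones.
{East}: Kent→East 7·9=63, Elton→East 4·14=56, Ashby→East 2·21=42, Pell→East 8·12=96, Quay→East 9·7=63, Milton→East 8·9=72, Sutton→East 11·22=242, Farrow→East 15·25=375. Service 1009; fixed 56; total 1065.

Total cost: 1065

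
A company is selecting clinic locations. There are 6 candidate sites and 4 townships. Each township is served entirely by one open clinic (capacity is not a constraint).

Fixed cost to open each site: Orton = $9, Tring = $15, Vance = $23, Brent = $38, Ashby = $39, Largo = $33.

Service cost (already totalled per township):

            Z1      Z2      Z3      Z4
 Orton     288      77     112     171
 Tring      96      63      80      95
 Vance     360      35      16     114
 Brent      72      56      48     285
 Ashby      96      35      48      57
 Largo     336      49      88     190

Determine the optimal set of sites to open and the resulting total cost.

Open Vance and Ashby; minimum total cost 266.

For any fixed open set, each township goes to its cheapest open site; total = fixed + service.
{Vance, Ashby}: Z1→Ashby 96, Z2→Vance 35, Z3→Vance 16, Z4→Ashby 57. Service 204; fixed 62; total 266.
{Orton, Vance, Ashby}: service 204 + fixed 71 = 275
{Ashby}: Z1→Ashby 96, Z2→Ashby 35, Z3→Ashby 48, Z4→Ashby 57. Service 236; fixed 39; total 275.
{Orton, Tring, Vance, Brent, Ashby, Largo}: Z1→Brent 72, Z2→Vance 35, Z3→Vance 16, Z4→Ashby 57. Service 180; fixed 157; total 337.
No other subset beats 266.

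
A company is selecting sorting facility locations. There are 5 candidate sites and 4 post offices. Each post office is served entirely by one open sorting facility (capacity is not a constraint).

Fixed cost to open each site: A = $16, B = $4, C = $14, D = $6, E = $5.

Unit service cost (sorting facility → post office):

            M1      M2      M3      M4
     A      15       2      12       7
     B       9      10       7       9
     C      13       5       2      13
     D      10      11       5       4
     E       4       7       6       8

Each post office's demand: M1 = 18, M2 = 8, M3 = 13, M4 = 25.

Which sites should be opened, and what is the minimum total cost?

For any fixed open set, each post office goes to its cheapest open site; total = fixed + service.
{A, C, D, E}: M1→E 4·18=72, M2→A 2·8=16, M3→C 2·13=26, M4→D 4·25=100. Service 214; fixed 41; total 255.
{A, B, C, D, E}: service 214 + fixed 45 = 259
{C, D, E}: M1→E 4·18=72, M2→C 5·8=40, M3→C 2·13=26, M4→D 4·25=100. Service 238; fixed 25; total 263.
{B}: service 558 + fixed 4 = 562
No other subset beats 255.

Open A, C, D and E; minimum total cost 255.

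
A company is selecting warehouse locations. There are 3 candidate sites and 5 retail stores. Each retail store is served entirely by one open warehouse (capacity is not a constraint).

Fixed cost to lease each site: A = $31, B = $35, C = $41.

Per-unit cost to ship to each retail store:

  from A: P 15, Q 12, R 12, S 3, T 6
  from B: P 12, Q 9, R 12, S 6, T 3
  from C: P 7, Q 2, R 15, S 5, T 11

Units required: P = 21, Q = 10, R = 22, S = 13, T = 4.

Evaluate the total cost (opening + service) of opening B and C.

Each retail store is assigned to its cheapest site among the open ones.
{B, C}: P→C 7·21=147, Q→C 2·10=20, R→B 12·22=264, S→C 5·13=65, T→B 3·4=12. Service 508; fixed 76; total 584.

Total cost: 584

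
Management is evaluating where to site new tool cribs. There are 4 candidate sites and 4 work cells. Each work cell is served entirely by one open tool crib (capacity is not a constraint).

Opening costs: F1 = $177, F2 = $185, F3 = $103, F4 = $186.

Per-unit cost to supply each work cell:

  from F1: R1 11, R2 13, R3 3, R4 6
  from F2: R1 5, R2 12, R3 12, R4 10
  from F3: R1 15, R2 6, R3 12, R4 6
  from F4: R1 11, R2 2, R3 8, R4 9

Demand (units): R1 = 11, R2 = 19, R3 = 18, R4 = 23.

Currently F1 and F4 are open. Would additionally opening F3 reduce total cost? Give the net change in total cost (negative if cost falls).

No — net change +103 (cost rises by 103).

Current service cost with {F1, F4}: 351.
Adding F3: each work cell re-picks its cheapest; new service cost 351, saving 0.
Extra fixed cost: 103. Net change = 103 − 0 = 103.
(Totals: 714 → 817.)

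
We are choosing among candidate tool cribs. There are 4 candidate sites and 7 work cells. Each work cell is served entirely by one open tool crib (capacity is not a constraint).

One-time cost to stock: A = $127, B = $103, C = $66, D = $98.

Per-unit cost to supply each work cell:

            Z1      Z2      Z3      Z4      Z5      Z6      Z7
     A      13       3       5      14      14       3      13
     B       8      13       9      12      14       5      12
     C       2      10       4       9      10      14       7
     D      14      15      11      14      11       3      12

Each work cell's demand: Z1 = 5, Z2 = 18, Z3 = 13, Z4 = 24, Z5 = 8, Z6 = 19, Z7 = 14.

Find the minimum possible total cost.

For any fixed open set, each work cell goes to its cheapest open site; total = fixed + service.
{A, C}: Z1→C 2·5=10, Z2→A 3·18=54, Z3→C 4·13=52, Z4→C 9·24=216, Z5→C 10·8=80, Z6→A 3·19=57, Z7→C 7·14=98. Service 567; fixed 193; total 760.
{C, D}: Z1→C 2·5=10, Z2→C 10·18=180, Z3→C 4·13=52, Z4→C 9·24=216, Z5→C 10·8=80, Z6→D 3·19=57, Z7→C 7·14=98. Service 693; fixed 164; total 857.
{A, C, D}: Z1→C 2·5=10, Z2→A 3·18=54, Z3→C 4·13=52, Z4→C 9·24=216, Z5→C 10·8=80, Z6→A 3·19=57, Z7→C 7·14=98. Service 567; fixed 291; total 858.
{A, B, C, D}: service 567 + fixed 394 = 961
No other subset beats 760.

Minimum total cost: 760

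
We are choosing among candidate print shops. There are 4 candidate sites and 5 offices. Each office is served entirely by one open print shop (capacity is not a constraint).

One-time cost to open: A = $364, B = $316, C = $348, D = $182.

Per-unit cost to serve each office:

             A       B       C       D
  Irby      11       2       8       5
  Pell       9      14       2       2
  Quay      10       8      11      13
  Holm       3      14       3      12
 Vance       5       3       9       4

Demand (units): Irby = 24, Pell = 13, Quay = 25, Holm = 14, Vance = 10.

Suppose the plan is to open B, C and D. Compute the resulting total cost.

Total cost: 1192

Each office is assigned to its cheapest site among the open ones.
{B, C, D}: Irby→B 2·24=48, Pell→C 2·13=26, Quay→B 8·25=200, Holm→C 3·14=42, Vance→B 3·10=30. Service 346; fixed 846; total 1192.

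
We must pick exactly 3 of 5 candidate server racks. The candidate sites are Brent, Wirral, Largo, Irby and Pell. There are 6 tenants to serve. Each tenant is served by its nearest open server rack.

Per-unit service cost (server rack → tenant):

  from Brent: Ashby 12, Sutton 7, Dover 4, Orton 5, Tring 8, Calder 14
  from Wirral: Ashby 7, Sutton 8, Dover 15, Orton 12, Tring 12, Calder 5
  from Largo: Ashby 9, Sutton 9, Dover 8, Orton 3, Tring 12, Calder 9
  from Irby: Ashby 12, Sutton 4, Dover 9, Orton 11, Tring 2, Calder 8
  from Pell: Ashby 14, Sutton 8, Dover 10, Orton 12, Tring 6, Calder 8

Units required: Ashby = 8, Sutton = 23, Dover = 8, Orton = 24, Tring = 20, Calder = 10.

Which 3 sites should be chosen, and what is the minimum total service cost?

Choose Wirral, Largo and Irby; total service cost 374.

With exactly 3 open, each tenant uses its cheapest among the chosen.
{Wirral, Largo, Irby}: Ashby→Wirral 7·8=56, Sutton→Irby 4·23=92, Dover→Largo 8·8=64, Orton→Largo 3·24=72, Tring→Irby 2·20=40, Calder→Wirral 5·10=50. Service cost 374.
{Brent, Largo, Irby}: service cost 388
{Brent, Wirral, Irby}: service cost 390
Among all 10 size-3 choices, {Wirral, Largo, Irby} is lowest.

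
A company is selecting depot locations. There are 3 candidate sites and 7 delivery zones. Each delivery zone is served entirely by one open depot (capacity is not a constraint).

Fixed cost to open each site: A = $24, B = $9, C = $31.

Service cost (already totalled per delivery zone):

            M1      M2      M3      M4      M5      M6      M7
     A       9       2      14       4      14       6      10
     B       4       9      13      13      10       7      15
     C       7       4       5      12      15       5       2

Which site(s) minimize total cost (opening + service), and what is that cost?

Open B only; minimum total cost 80.

For any fixed open set, each delivery zone goes to its cheapest open site; total = fixed + service.
{B}: M1→B 4, M2→B 9, M3→B 13, M4→B 13, M5→B 10, M6→B 7, M7→B 15. Service 71; fixed 9; total 80.
{C}: M1→C 7, M2→C 4, M3→C 5, M4→C 12, M5→C 15, M6→C 5, M7→C 2. Service 50; fixed 31; total 81.
{A, B}: M1→B 4, M2→A 2, M3→B 13, M4→A 4, M5→B 10, M6→A 6, M7→A 10. Service 49; fixed 33; total 82.
{A, B, C}: M1→B 4, M2→A 2, M3→C 5, M4→A 4, M5→B 10, M6→C 5, M7→C 2. Service 32; fixed 64; total 96.
(All 7 nonempty subsets were checked; B only is lowest.)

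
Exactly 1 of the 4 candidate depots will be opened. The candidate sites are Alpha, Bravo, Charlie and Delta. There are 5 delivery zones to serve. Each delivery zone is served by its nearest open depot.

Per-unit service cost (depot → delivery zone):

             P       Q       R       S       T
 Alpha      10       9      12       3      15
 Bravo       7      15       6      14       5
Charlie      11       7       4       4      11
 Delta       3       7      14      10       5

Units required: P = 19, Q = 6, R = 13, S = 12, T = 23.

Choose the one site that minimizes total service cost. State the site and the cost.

With exactly 1 open, each delivery zone uses its cheapest among the chosen.
{Delta}: P→Delta 3·19=57, Q→Delta 7·6=42, R→Delta 14·13=182, S→Delta 10·12=120, T→Delta 5·23=115. Service cost 516.
{Bravo}: service cost 584
{Charlie}: service cost 604
Among all 4 size-1 choices, {Delta} is lowest.

Choose Delta only; total service cost 516.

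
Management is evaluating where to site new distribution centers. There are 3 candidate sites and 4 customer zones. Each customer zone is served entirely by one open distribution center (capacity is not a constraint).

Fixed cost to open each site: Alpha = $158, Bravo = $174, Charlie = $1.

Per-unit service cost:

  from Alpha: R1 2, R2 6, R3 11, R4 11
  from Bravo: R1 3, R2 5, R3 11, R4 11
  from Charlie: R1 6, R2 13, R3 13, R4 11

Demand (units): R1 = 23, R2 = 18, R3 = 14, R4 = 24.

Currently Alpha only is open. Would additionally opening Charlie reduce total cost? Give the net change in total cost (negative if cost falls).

No — net change +1 (cost rises by 1).

Current service cost with {Alpha}: 572.
Adding Charlie: each customer zone re-picks its cheapest; new service cost 572, saving 0.
Extra fixed cost: 1. Net change = 1 − 0 = 1.
(Totals: 730 → 731.)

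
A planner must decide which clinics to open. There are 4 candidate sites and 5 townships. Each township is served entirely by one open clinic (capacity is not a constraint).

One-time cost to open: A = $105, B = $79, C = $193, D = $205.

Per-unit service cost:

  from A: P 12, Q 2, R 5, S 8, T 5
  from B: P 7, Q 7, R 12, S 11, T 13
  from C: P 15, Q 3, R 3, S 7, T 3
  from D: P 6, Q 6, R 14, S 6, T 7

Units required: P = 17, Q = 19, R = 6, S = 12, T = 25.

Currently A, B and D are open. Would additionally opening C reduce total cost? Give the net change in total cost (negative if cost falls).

No — net change +131 (cost rises by 131).

Current service cost with {A, B, D}: 367.
Adding C: each township re-picks its cheapest; new service cost 305, saving 62.
Extra fixed cost: 193. Net change = 193 − 62 = 131.
(Totals: 756 → 887.)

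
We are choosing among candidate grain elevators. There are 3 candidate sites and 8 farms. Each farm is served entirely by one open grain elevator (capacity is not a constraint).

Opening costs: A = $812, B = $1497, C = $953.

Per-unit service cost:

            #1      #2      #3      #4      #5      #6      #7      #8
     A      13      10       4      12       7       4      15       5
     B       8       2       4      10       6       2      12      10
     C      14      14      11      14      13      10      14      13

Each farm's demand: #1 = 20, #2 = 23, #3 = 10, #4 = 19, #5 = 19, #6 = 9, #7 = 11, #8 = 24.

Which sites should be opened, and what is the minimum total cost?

For any fixed open set, each farm goes to its cheapest open site; total = fixed + service.
{A}: #1→A 13·20=260, #2→A 10·23=230, #3→A 4·10=40, #4→A 12·19=228, #5→A 7·19=133, #6→A 4·9=36, #7→A 15·11=165, #8→A 5·24=120. Service 1212; fixed 812; total 2024.
{B}: service 940 + fixed 1497 = 2437
{C}: service 1781 + fixed 953 = 2734
{A, B, C}: #1→B 8·20=160, #2→B 2·23=46, #3→A 4·10=40, #4→B 10·19=190, #5→B 6·19=114, #6→B 2·9=18, #7→B 12·11=132, #8→A 5·24=120. Service 820; fixed 3262; total 4082.
No other subset beats 2024.

Open A only; minimum total cost 2024.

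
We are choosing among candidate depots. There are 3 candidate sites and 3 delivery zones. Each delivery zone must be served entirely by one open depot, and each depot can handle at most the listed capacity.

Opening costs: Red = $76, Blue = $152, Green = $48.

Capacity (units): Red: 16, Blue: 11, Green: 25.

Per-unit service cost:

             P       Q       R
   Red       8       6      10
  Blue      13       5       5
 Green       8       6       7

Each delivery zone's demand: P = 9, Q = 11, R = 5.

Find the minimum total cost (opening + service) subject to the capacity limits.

Open {Green}: P→Green 8·9=72, Q→Green 6·11=66, R→Green 7·5=35.
Loads: Green carries 25/25. Service 173; fixed 48; total 221.
Next best feasible plan costs 297.

Minimum total cost: 221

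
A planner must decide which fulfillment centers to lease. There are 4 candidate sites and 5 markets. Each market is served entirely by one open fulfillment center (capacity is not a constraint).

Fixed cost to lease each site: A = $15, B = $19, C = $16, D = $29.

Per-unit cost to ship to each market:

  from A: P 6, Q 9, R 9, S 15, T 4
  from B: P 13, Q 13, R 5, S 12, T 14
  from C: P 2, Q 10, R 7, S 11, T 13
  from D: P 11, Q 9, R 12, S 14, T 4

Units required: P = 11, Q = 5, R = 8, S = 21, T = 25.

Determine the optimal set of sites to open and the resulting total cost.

Open A and C; minimum total cost 485.

For any fixed open set, each market goes to its cheapest open site; total = fixed + service.
{A, C}: P→C 2·11=22, Q→A 9·5=45, R→C 7·8=56, S→C 11·21=231, T→A 4·25=100. Service 454; fixed 31; total 485.
{A, B, C}: P→C 2·11=22, Q→A 9·5=45, R→B 5·8=40, S→C 11·21=231, T→A 4·25=100. Service 438; fixed 50; total 488.
{C, D}: P→C 2·11=22, Q→D 9·5=45, R→C 7·8=56, S→C 11·21=231, T→D 4·25=100. Service 454; fixed 45; total 499.
{A, B, C, D}: service 438 + fixed 79 = 517
(All 15 nonempty subsets were checked; A and C is lowest.)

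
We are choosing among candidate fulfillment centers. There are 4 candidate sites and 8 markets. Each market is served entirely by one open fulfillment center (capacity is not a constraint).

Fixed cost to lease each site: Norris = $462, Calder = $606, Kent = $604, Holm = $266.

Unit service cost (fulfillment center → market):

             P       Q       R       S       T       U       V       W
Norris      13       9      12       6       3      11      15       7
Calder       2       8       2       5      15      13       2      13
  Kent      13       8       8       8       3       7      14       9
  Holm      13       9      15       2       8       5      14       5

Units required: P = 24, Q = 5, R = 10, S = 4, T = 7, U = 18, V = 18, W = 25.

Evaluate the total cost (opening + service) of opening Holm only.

Each market is assigned to its cheapest site among the open ones.
{Holm}: P→Holm 13·24=312, Q→Holm 9·5=45, R→Holm 15·10=150, S→Holm 2·4=8, T→Holm 8·7=56, U→Holm 5·18=90, V→Holm 14·18=252, W→Holm 5·25=125. Service 1038; fixed 266; total 1304.

Total cost: 1304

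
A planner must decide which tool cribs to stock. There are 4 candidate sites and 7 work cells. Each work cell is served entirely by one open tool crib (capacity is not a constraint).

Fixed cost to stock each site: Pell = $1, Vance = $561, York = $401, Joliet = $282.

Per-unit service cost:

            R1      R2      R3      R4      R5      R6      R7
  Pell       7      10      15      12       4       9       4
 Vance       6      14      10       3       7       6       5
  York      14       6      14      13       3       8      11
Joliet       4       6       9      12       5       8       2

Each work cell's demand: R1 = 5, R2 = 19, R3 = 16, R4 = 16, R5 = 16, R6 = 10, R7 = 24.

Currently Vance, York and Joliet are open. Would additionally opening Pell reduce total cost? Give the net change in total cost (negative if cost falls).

Current service cost with {Vance, York, Joliet}: 482.
Adding Pell: each work cell re-picks its cheapest; new service cost 482, saving 0.
Extra fixed cost: 1. Net change = 1 − 0 = 1.
(Totals: 1726 → 1727.)

No — net change +1 (cost rises by 1).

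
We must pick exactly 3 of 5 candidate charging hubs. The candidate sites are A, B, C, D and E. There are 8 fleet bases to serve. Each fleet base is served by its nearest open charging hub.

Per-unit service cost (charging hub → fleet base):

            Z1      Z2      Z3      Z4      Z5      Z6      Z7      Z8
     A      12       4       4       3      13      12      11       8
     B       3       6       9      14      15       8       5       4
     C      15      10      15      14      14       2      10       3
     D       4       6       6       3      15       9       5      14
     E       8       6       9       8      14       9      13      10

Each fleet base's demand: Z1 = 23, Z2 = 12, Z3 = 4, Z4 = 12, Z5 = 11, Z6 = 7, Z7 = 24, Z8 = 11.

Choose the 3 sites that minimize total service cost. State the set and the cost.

With exactly 3 open, each fleet base uses its cheapest among the chosen.
{A, B, C}: Z1→B 3·23=69, Z2→A 4·12=48, Z3→A 4·4=16, Z4→A 3·12=36, Z5→A 13·11=143, Z6→C 2·7=14, Z7→B 5·24=120, Z8→C 3·11=33. Service cost 479.
{A, C, D}: service cost 502
{B, C, D}: service cost 522
Among all 10 size-3 choices, {A, B, C} is lowest.

Choose A, B and C; total service cost 479.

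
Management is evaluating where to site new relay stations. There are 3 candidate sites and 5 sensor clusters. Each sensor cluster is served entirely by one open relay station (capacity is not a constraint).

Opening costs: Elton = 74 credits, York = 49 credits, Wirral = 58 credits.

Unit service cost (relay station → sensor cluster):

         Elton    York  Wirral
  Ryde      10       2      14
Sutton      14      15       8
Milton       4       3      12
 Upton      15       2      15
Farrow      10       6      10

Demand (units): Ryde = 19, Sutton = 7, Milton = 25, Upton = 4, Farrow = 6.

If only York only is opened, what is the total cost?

Each sensor cluster is assigned to its cheapest site among the open ones.
{York}: Ryde→York 2·19=38, Sutton→York 15·7=105, Milton→York 3·25=75, Upton→York 2·4=8, Farrow→York 6·6=36. Service 262; fixed 49; total 311.

Total cost: 311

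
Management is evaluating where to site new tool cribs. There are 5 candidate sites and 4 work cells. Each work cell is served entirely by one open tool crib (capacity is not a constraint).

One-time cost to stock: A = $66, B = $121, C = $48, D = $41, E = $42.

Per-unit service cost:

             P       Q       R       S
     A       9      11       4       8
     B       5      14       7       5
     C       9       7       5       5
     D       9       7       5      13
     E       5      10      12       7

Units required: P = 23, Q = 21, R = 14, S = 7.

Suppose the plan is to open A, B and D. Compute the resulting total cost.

Total cost: 581

Each work cell is assigned to its cheapest site among the open ones.
{A, B, D}: P→B 5·23=115, Q→D 7·21=147, R→A 4·14=56, S→B 5·7=35. Service 353; fixed 228; total 581.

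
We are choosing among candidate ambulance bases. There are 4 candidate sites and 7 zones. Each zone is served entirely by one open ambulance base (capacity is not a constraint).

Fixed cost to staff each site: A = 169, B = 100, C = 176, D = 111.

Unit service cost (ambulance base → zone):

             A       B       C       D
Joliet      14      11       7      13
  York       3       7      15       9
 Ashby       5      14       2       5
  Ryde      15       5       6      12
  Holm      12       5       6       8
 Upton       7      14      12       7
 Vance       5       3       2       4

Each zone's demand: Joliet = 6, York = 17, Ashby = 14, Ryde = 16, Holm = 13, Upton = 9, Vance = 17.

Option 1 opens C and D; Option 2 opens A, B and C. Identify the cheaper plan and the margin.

Option 1 is cheaper by 27.

Option 1: {C, D}: Joliet→C 7·6=42, York→D 9·17=153, Ashby→C 2·14=28, Ryde→C 6·16=96, Holm→C 6·13=78, Upton→D 7·9=63, Vance→C 2·17=34. Service 494; fixed 287; total 781.
Option 2: {A, B, C}: Joliet→C 7·6=42, York→A 3·17=51, Ashby→C 2·14=28, Ryde→B 5·16=80, Holm→B 5·13=65, Upton→A 7·9=63, Vance→C 2·17=34. Service 363; fixed 445; total 808.
Difference: |781 − 808| = 27.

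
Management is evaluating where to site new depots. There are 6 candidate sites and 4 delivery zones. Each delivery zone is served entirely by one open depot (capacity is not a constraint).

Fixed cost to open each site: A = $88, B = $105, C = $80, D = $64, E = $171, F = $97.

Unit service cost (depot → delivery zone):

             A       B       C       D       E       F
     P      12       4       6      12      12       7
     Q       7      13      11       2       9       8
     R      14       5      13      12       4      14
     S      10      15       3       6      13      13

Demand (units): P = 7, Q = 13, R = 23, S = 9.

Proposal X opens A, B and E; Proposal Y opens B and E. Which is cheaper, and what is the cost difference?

Proposal Y is cheaper by 35.

Proposal X: {A, B, E}: P→B 4·7=28, Q→A 7·13=91, R→E 4·23=92, S→A 10·9=90. Service 301; fixed 364; total 665.
Proposal Y: {B, E}: P→B 4·7=28, Q→E 9·13=117, R→E 4·23=92, S→E 13·9=117. Service 354; fixed 276; total 630.
Difference: |665 − 630| = 35.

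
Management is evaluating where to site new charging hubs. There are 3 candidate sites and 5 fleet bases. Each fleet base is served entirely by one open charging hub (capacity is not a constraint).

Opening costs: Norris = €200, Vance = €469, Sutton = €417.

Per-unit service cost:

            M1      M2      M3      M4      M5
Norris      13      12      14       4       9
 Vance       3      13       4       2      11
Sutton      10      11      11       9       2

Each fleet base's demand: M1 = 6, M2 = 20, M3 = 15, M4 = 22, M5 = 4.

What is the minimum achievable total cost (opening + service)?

Minimum total cost: 852

For any fixed open set, each fleet base goes to its cheapest open site; total = fixed + service.
{Norris}: M1→Norris 13·6=78, M2→Norris 12·20=240, M3→Norris 14·15=210, M4→Norris 4·22=88, M5→Norris 9·4=36. Service 652; fixed 200; total 852.
{Vance}: service 426 + fixed 469 = 895
{Norris, Vance}: service 398 + fixed 669 = 1067
{Norris, Vance, Sutton}: M1→Vance 3·6=18, M2→Sutton 11·20=220, M3→Vance 4·15=60, M4→Vance 2·22=44, M5→Sutton 2·4=8. Service 350; fixed 1086; total 1436.
No other subset beats 852.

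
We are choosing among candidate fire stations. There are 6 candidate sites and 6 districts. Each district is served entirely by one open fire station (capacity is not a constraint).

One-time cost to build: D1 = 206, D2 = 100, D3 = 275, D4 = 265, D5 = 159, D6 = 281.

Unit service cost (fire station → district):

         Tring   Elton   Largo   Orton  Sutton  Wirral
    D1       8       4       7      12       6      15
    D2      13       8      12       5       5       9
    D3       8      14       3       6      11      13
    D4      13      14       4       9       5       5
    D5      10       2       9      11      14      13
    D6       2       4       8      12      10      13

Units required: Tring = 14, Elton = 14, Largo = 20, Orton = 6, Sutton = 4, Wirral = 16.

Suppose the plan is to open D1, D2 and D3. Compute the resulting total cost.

Each district is assigned to its cheapest site among the open ones.
{D1, D2, D3}: Tring→D1 8·14=112, Elton→D1 4·14=56, Largo→D3 3·20=60, Orton→D2 5·6=30, Sutton→D2 5·4=20, Wirral→D2 9·16=144. Service 422; fixed 581; total 1003.

Total cost: 1003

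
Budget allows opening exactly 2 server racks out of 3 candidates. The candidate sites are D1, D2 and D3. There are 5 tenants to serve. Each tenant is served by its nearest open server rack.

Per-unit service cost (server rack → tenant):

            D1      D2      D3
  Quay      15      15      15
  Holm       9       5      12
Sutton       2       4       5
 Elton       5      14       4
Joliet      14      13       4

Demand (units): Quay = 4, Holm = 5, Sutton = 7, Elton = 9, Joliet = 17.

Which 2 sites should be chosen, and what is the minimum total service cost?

Choose D2 and D3; total service cost 217.

With exactly 2 open, each tenant uses its cheapest among the chosen.
{D2, D3}: Quay→D2 15·4=60, Holm→D2 5·5=25, Sutton→D2 4·7=28, Elton→D3 4·9=36, Joliet→D3 4·17=68. Service cost 217.
{D1, D3}: service cost 223
{D1, D2}: service cost 365
Among all 3 size-2 choices, {D2, D3} is lowest.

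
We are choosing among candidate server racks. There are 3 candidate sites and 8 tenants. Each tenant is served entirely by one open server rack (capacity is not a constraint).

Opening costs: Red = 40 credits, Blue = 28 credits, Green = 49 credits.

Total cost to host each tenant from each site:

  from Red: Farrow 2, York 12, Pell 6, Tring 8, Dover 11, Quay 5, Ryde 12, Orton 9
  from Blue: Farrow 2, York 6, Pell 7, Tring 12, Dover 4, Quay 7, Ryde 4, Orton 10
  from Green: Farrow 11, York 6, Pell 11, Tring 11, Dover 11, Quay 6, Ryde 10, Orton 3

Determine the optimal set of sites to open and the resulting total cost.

Open Blue only; minimum total cost 80.

For any fixed open set, each tenant goes to its cheapest open site; total = fixed + service.
{Blue}: Farrow→Blue 2, York→Blue 6, Pell→Blue 7, Tring→Blue 12, Dover→Blue 4, Quay→Blue 7, Ryde→Blue 4, Orton→Blue 10. Service 52; fixed 28; total 80.
{Red}: Farrow→Red 2, York→Red 12, Pell→Red 6, Tring→Red 8, Dover→Red 11, Quay→Red 5, Ryde→Red 12, Orton→Red 9. Service 65; fixed 40; total 105.
{Red, Blue}: Farrow→Red 2, York→Blue 6, Pell→Red 6, Tring→Red 8, Dover→Blue 4, Quay→Red 5, Ryde→Blue 4, Orton→Red 9. Service 44; fixed 68; total 112.
{Red, Blue, Green}: Farrow→Red 2, York→Blue 6, Pell→Red 6, Tring→Red 8, Dover→Blue 4, Quay→Red 5, Ryde→Blue 4, Orton→Green 3. Service 38; fixed 117; total 155.
(All 7 nonempty subsets were checked; Blue only is lowest.)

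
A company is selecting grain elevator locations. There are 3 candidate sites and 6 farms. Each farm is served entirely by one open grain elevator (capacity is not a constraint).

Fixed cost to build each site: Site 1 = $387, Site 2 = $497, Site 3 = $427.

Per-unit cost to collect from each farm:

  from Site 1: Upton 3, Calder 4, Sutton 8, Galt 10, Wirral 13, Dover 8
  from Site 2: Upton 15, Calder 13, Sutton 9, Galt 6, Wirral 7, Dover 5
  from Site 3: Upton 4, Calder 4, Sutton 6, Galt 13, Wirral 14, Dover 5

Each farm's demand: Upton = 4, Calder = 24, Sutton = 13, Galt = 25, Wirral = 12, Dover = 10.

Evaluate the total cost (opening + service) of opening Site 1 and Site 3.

Each farm is assigned to its cheapest site among the open ones.
{Site 1, Site 3}: Upton→Site 1 3·4=12, Calder→Site 1 4·24=96, Sutton→Site 3 6·13=78, Galt→Site 1 10·25=250, Wirral→Site 1 13·12=156, Dover→Site 3 5·10=50. Service 642; fixed 814; total 1456.

Total cost: 1456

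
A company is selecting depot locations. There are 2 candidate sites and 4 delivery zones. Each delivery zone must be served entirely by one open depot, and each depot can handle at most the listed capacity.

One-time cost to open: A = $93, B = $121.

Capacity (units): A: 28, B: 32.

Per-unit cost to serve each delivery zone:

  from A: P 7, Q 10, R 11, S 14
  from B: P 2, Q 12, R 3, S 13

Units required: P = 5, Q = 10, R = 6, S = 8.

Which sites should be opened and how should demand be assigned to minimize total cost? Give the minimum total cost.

Open {B}: P→B 2·5=10, Q→B 12·10=120, R→B 3·6=18, S→B 13·8=104.
Loads: B carries 29/32. Service 252; fixed 121; total 373.
Next best feasible plan costs 446.

Minimum total cost: 373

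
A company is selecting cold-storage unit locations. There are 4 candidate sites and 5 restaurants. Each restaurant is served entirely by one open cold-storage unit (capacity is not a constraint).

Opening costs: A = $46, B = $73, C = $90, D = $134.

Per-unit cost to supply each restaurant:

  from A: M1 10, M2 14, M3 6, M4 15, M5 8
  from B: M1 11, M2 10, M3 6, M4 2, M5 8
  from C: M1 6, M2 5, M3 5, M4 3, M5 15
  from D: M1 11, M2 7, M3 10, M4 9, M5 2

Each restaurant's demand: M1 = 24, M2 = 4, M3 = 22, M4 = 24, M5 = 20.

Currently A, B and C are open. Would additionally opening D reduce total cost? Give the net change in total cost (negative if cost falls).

No — net change +14 (cost rises by 14).

Current service cost with {A, B, C}: 482.
Adding D: each restaurant re-picks its cheapest; new service cost 362, saving 120.
Extra fixed cost: 134. Net change = 134 − 120 = 14.
(Totals: 691 → 705.)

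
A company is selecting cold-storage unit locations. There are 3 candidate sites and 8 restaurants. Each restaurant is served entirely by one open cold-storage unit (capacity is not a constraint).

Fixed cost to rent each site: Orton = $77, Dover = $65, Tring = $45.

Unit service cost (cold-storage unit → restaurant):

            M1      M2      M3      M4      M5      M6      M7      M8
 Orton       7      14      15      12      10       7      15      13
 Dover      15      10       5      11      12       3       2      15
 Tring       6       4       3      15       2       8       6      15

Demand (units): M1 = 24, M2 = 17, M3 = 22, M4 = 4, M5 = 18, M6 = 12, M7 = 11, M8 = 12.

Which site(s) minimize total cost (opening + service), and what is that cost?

For any fixed open set, each restaurant goes to its cheapest open site; total = fixed + service.
{Dover, Tring}: M1→Tring 6·24=144, M2→Tring 4·17=68, M3→Tring 3·22=66, M4→Dover 11·4=44, M5→Tring 2·18=36, M6→Dover 3·12=36, M7→Dover 2·11=22, M8→Dover 15·12=180. Service 596; fixed 110; total 706.
{Orton, Dover, Tring}: service 572 + fixed 187 = 759
{Tring}: service 716 + fixed 45 = 761
No other subset beats 706.

Open Dover and Tring; minimum total cost 706.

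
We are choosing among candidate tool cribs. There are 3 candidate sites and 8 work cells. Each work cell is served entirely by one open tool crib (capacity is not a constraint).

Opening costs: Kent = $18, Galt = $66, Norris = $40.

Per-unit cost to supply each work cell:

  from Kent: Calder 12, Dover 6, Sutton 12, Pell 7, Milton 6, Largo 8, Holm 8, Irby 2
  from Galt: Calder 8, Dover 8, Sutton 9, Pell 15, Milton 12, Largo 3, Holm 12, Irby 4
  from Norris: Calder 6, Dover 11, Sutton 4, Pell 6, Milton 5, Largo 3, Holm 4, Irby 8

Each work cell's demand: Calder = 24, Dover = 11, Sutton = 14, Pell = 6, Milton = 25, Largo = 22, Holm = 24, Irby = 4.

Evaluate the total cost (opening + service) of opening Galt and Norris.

Each work cell is assigned to its cheapest site among the open ones.
{Galt, Norris}: Calder→Norris 6·24=144, Dover→Galt 8·11=88, Sutton→Norris 4·14=56, Pell→Norris 6·6=36, Milton→Norris 5·25=125, Largo→Galt 3·22=66, Holm→Norris 4·24=96, Irby→Galt 4·4=16. Service 627; fixed 106; total 733.

Total cost: 733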